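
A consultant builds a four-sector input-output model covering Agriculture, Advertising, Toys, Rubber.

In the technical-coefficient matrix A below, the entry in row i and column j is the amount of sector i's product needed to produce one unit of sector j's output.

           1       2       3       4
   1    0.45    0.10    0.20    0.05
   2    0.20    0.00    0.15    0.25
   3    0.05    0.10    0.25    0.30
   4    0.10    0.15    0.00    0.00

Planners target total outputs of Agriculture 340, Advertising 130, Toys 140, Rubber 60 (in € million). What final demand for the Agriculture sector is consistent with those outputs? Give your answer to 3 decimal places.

I − A =
  [   0.55    -0.10    -0.20    -0.05]
  [  -0.20     1.00    -0.15    -0.25]
  [  -0.05    -0.10     0.75    -0.30]
  [  -0.10    -0.15     0.00     1.00]
d = (I − A) x:
  d_1 = (+0.55)·340 + (-0.10)·130 + (-0.20)·140 + (-0.05)·60 = 143.000
  d_2 = (-0.20)·340 + (+1.00)·130 + (-0.15)·140 + (-0.25)·60 = 26.000
  d_3 = (-0.05)·340 + (-0.10)·130 + (+0.75)·140 + (-0.30)·60 = 57.000
  d_4 = (-0.10)·340 + (-0.15)·130 + (+0.00)·140 + (+1.00)·60 = 6.500

d_1 = 143.000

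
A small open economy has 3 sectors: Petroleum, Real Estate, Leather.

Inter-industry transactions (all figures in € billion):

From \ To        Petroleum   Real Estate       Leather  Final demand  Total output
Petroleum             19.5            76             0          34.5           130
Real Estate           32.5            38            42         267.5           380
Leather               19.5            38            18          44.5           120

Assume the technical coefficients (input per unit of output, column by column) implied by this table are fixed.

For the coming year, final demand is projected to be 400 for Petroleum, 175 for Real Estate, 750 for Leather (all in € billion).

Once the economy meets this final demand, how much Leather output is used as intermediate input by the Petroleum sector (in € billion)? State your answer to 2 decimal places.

Technical coefficients a_ij = z_ij / X_j:
  a_PP = 19.5/130 = 0.15, a_RP = 32.5/130 = 0.25, a_LP = 19.5/130 = 0.15
  a_PR = 76/380 = 0.20, a_RR = 38/380 = 0.10, a_LR = 38/380 = 0.10
  a_PL = 0/120 = 0.00, a_RL = 42/120 = 0.35, a_LL = 18/120 = 0.15
I − A =
  [   0.85    -0.20     0.00]
  [  -0.25     0.90    -0.35]
  [  -0.15    -0.10     0.85]
Cofactors of I−A, C_ij = (−1)^(i+j)·(minor ij) (rows/columns in the sector order above):
  C_11 = (0.90)(0.85) − (-0.35)(-0.10) = 0.7300
  C_12 = −[(-0.25)(0.85) − (-0.35)(-0.15)] = 0.2650
  C_13 = (-0.25)(-0.10) − (0.90)(-0.15) = 0.1600
  C_21 = −[(-0.20)(0.85) − (0.00)(-0.10)] = 0.1700
  C_22 = (0.85)(0.85) − (0.00)(-0.15) = 0.7225
  C_23 = −[(0.85)(-0.10) − (-0.20)(-0.15)] = 0.1150
  C_31 = (-0.20)(-0.35) − (0.00)(0.90) = 0.0700
  C_32 = −[(0.85)(-0.35) − (0.00)(-0.25)] = 0.2975
  C_33 = (0.85)(0.90) − (-0.20)(-0.25) = 0.7150
det(I−A) = Σ_j (I−A)_1j·C_1j = (0.85)(0.7300) + (-0.20)(0.2650) + (0.00)(0.1600) = 0.5675
adj(I−A) = Cᵀ =
  [ 0.7300   0.1700   0.0700]
  [ 0.2650   0.7225   0.2975]
  [ 0.1600   0.1150   0.7150]
(I − A)⁻¹ = adj(I−A) / det(I−A) ≈
  [   1.2863     0.2996     0.1233]
  [   0.4670     1.2731     0.5242]
  [   0.2819     0.2026     1.2599]
First solve x = (I − A)⁻¹ d = adj(I−A)·d / det(I−A); in particular x_P = (0.7300·400 + 0.1700·175 + 0.0700·750) / 0.5675 = 374.25 / 0.5675 ≈ 659.4714.
Intermediate flow from L to P: z_LP = a_LP · x_P = 0.15 × 374.25 / 0.5675 = 56.1375 / 0.5675 ≈ 98.92.

z_LP = 98.92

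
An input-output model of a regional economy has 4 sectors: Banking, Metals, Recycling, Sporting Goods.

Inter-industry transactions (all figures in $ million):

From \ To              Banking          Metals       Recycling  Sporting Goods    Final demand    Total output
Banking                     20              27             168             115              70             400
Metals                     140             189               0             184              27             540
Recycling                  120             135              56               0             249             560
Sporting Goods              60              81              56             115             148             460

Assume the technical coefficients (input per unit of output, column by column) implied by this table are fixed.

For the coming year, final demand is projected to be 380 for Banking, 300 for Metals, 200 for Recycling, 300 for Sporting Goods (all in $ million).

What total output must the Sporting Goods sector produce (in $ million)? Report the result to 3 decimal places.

x_4 = 1124.608

Technical coefficients a_ij = z_ij / X_j:
  a_11 = 20/400 = 0.05, a_21 = 140/400 = 0.35, a_31 = 120/400 = 0.30, a_41 = 60/400 = 0.15
  a_12 = 27/540 = 0.05, a_22 = 189/540 = 0.35, a_32 = 135/540 = 0.25, a_42 = 81/540 = 0.15
  a_13 = 168/560 = 0.30, a_23 = 0/560 = 0.00, a_33 = 56/560 = 0.10, a_43 = 56/560 = 0.10
  a_14 = 115/460 = 0.25, a_24 = 184/460 = 0.40, a_34 = 0/460 = 0.00, a_44 = 115/460 = 0.25
I − A =
  [   0.95    -0.05    -0.30    -0.25]
  [  -0.35     0.65     0.00    -0.40]
  [  -0.30    -0.25     0.90     0.00]
  [  -0.15    -0.15    -0.10     0.75]
Compute the cofactors C_ij = (−1)^(i+j)·(3×3 minor ij) of I−A; the adjugate is their transpose:
adj(I−A) = Cᵀ =
  [ 0.374750   0.130000   0.146500   0.194250]
  [ 0.302250   0.532500   0.143500   0.384750]
  [ 0.208875   0.191250   0.352500   0.171625]
  [ 0.163250   0.158000   0.105000   0.455250]
det(I−A) = Σ_j (I−A)_1j·C_1j = (0.95)(0.374750) + (-0.05)(0.302250) + (-0.30)(0.208875) + (-0.25)(0.163250) = 0.237425
(I − A)⁻¹ = adj(I−A) / det(I−A) ≈
  [   1.5784     0.5475     0.6170     0.8182]
  [   1.2730     2.2428     0.6044     1.6205]
  [   0.8798     0.8055     1.4847     0.7229]
  [   0.6876     0.6655     0.4422     1.9174]
x = (I − A)⁻¹ d = adj(I−A)·d / det(I−A), with det(I−A) = 0.237425:
  x_1 = (0.374750·380 + 0.130000·300 + 0.146500·200 + 0.194250·300) / 0.237425 = 268.98 / 0.237425 ≈ 1132.905
  x_2 = (0.302250·380 + 0.532500·300 + 0.143500·200 + 0.384750·300) / 0.237425 = 418.73 / 0.237425 ≈ 1763.631
  x_3 = (0.208875·380 + 0.191250·300 + 0.352500·200 + 0.171625·300) / 0.237425 = 258.735 / 0.237425 ≈ 1089.755
  x_4 = (0.163250·380 + 0.158000·300 + 0.105000·200 + 0.455250·300) / 0.237425 = 267.01 / 0.237425 ≈ 1124.608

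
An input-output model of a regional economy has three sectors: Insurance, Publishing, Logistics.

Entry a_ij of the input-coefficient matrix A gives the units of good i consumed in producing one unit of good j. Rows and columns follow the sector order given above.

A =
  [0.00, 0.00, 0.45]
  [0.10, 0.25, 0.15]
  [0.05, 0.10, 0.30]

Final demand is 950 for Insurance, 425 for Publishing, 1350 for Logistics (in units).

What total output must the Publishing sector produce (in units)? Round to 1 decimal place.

I − A =
  [   1.00     0.00    -0.45]
  [  -0.10     0.75    -0.15]
  [  -0.05    -0.10     0.70]
Cofactors of I−A, C_ij = (−1)^(i+j)·(minor ij) (rows/columns in the sector order above):
  C_11 = (0.75)(0.70) − (-0.15)(-0.10) = 0.5100
  C_12 = −[(-0.10)(0.70) − (-0.15)(-0.05)] = 0.0775
  C_13 = (-0.10)(-0.10) − (0.75)(-0.05) = 0.0475
  C_21 = −[(0.00)(0.70) − (-0.45)(-0.10)] = 0.0450
  C_22 = (1.00)(0.70) − (-0.45)(-0.05) = 0.6775
  C_23 = −[(1.00)(-0.10) − (0.00)(-0.05)] = 0.1000
  C_31 = (0.00)(-0.15) − (-0.45)(0.75) = 0.3375
  C_32 = −[(1.00)(-0.15) − (-0.45)(-0.10)] = 0.1950
  C_33 = (1.00)(0.75) − (0.00)(-0.10) = 0.7500
det(I−A) = Σ_j (I−A)_1j·C_1j = (1.00)(0.5100) + (0.00)(0.0775) + (-0.45)(0.0475) = 0.488625
adj(I−A) = Cᵀ =
  [ 0.5100   0.0450   0.3375]
  [ 0.0775   0.6775   0.1950]
  [ 0.0475   0.1000   0.7500]
(I − A)⁻¹ = adj(I−A) / det(I−A) ≈
  [   1.0437     0.0921     0.6907]
  [   0.1586     1.3865     0.3991]
  [   0.0972     0.2047     1.5349]
x = (I − A)⁻¹ d = adj(I−A)·d / det(I−A), with det(I−A) = 0.488625:
  x_I = (0.5100·950 + 0.0450·425 + 0.3375·1350) / 0.488625 = 959.25 / 0.488625 ≈ 1963.2
  x_P = (0.0775·950 + 0.6775·425 + 0.1950·1350) / 0.488625 = 624.8125 / 0.488625 ≈ 1278.7
  x_L = (0.0475·950 + 0.1000·425 + 0.7500·1350) / 0.488625 = 1100.125 / 0.488625 ≈ 2251.5

x_P = 1278.7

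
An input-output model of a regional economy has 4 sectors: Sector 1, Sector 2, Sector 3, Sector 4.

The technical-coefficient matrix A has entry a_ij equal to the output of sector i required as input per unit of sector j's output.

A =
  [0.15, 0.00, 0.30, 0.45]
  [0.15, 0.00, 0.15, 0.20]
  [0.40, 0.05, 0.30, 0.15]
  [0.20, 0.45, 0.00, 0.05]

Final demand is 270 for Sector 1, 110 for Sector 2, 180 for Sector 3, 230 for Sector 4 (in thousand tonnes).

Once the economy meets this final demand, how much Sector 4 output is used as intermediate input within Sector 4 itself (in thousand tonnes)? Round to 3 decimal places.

I − A =
  [   0.85     0.00    -0.30    -0.45]
  [  -0.15     1.00    -0.15    -0.20]
  [  -0.40    -0.05     0.70    -0.15]
  [  -0.20    -0.45     0.00     0.95]
Compute the cofactors C_ij = (−1)^(i+j)·(3×3 minor ij) of I−A; the adjugate is their transpose:
adj(I−A) = Cᵀ =
  [ 0.584750   0.176250   0.288375   0.359625]
  [ 0.189250   0.379250   0.162375   0.195125]
  [ 0.393250   0.174250   0.610625   0.319375]
  [ 0.212750   0.216750   0.137625   0.466375]
det(I−A) = Σ_j (I−A)_1j·C_1j = (0.85)(0.584750) + (0.00)(0.189250) + (-0.30)(0.393250) + (-0.45)(0.212750) = 0.283325
(I − A)⁻¹ = adj(I−A) / det(I−A) ≈
  [   2.0639     0.6221     1.0178     1.2693]
  [   0.6680     1.3386     0.5731     0.6887]
  [   1.3880     0.6150     2.1552     1.1272]
  [   0.7509     0.7650     0.4857     1.6461]
First solve x = (I − A)⁻¹ d = adj(I−A)·d / det(I−A); in particular x_4 = (0.212750·270 + 0.216750·110 + 0.137625·180 + 0.466375·230) / 0.283325 = 213.32375 / 0.283325 ≈ 752.92950.
Intermediate flow from 4 to 4: z_44 = a_44 · x_4 = 0.05 × 213.32375 / 0.283325 = 10.6661875 / 0.283325 ≈ 37.646.

z_44 = 37.646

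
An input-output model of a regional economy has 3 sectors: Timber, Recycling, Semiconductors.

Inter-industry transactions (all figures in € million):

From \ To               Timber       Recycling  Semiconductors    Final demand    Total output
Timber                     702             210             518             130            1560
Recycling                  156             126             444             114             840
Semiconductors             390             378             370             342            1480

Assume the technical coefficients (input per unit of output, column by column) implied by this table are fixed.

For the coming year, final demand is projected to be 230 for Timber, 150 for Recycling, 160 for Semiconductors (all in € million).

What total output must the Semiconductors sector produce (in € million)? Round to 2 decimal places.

Technical coefficients a_ij = z_ij / X_j:
  a_11 = 702/1560 = 0.45, a_21 = 156/1560 = 0.10, a_31 = 390/1560 = 0.25
  a_12 = 210/840 = 0.25, a_22 = 126/840 = 0.15, a_32 = 378/840 = 0.45
  a_13 = 518/1480 = 0.35, a_23 = 444/1480 = 0.30, a_33 = 370/1480 = 0.25
I − A =
  [   0.55    -0.25    -0.35]
  [  -0.10     0.85    -0.30]
  [  -0.25    -0.45     0.75]
Cofactors of I−A, C_ij = (−1)^(i+j)·(minor ij) (rows/columns in the sector order above):
  C_11 = (0.85)(0.75) − (-0.30)(-0.45) = 0.5025
  C_12 = −[(-0.10)(0.75) − (-0.30)(-0.25)] = 0.1500
  C_13 = (-0.10)(-0.45) − (0.85)(-0.25) = 0.2575
  C_21 = −[(-0.25)(0.75) − (-0.35)(-0.45)] = 0.3450
  C_22 = (0.55)(0.75) − (-0.35)(-0.25) = 0.3250
  C_23 = −[(0.55)(-0.45) − (-0.25)(-0.25)] = 0.3100
  C_31 = (-0.25)(-0.30) − (-0.35)(0.85) = 0.3725
  C_32 = −[(0.55)(-0.30) − (-0.35)(-0.10)] = 0.2000
  C_33 = (0.55)(0.85) − (-0.25)(-0.10) = 0.4425
det(I−A) = Σ_j (I−A)_1j·C_1j = (0.55)(0.5025) + (-0.25)(0.1500) + (-0.35)(0.2575) = 0.14875
adj(I−A) = Cᵀ =
  [ 0.5025   0.3450   0.3725]
  [ 0.1500   0.3250   0.2000]
  [ 0.2575   0.3100   0.4425]
(I − A)⁻¹ = adj(I−A) / det(I−A) ≈
  [   3.3782     2.3193     2.5042]
  [   1.0084     2.1849     1.3445]
  [   1.7311     2.0840     2.9748]
x = (I − A)⁻¹ d = adj(I−A)·d / det(I−A), with det(I−A) = 0.14875:
  x_1 = (0.5025·230 + 0.3450·150 + 0.3725·160) / 0.14875 = 226.925 / 0.14875 ≈ 1525.55
  x_2 = (0.1500·230 + 0.3250·150 + 0.2000·160) / 0.14875 = 115.25 / 0.14875 ≈ 774.79
  x_3 = (0.2575·230 + 0.3100·150 + 0.4425·160) / 0.14875 = 176.525 / 0.14875 ≈ 1186.72

x_3 = 1186.72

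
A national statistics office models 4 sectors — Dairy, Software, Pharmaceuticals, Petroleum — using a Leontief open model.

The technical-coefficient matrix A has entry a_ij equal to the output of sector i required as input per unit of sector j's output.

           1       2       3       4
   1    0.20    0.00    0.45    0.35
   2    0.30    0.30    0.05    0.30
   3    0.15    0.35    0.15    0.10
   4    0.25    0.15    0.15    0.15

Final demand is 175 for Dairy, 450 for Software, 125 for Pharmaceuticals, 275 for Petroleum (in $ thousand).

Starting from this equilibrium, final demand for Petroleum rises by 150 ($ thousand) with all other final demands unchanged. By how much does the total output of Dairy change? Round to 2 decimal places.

I − A =
  [   0.80     0.00    -0.45    -0.35]
  [  -0.30     0.70    -0.05    -0.30]
  [  -0.15    -0.35     0.85    -0.10]
  [  -0.25    -0.15    -0.15     0.85]
Compute the cofactors C_ij = (−1)^(i+j)·(3×3 minor ij) of I−A; the adjugate is their transpose:
adj(I−A) = Cᵀ =
  [ 0.425625   0.203625   0.286875   0.280875]
  [ 0.290375   0.415125   0.229875   0.293125]
  [ 0.220000   0.227250   0.363000   0.213500]
  [ 0.215250   0.173250   0.189000   0.367500]
det(I−A) = Σ_j (I−A)_1j·C_1j = (0.80)(0.425625) + (0.00)(0.290375) + (-0.45)(0.220000) + (-0.35)(0.215250) = 0.1661625
(I − A)⁻¹ = adj(I−A) / det(I−A) ≈
  [   2.5615     1.2255     1.7265     1.6904]
  [   1.7475     2.4983     1.3834     1.7641]
  [   1.3240     1.3676     2.1846     1.2849]
  [   1.2954     1.0427     1.1374     2.2117]
Δx = (I − A)⁻¹ Δd with Δd having +150 in the Petroleum component and 0 elsewhere.
So Δx_1 = L_14 · (+150), where L_14 = adj(I−A)_14 / det(I−A) = 0.280875 / 0.1661625.
Δx_1 = 0.280875 × (+150) / 0.1661625 = 42.13125 / 0.1661625 ≈ 253.55.

Δx_1 = 253.55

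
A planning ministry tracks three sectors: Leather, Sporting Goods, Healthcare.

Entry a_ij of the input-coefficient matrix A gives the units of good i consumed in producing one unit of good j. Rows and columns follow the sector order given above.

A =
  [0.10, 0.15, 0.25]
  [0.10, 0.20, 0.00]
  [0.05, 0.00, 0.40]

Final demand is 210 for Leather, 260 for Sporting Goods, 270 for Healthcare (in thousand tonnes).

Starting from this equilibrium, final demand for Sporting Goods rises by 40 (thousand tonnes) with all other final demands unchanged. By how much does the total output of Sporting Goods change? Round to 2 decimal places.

Δx_S = 51.09

I − A =
  [   0.90    -0.15    -0.25]
  [  -0.10     0.80     0.00]
  [  -0.05     0.00     0.60]
Cofactors of I−A, C_ij = (−1)^(i+j)·(minor ij) (rows/columns in the sector order above):
  C_11 = (0.80)(0.60) − (0.00)(0.00) = 0.4800
  C_12 = −[(-0.10)(0.60) − (0.00)(-0.05)] = 0.0600
  C_13 = (-0.10)(0.00) − (0.80)(-0.05) = 0.0400
  C_21 = −[(-0.15)(0.60) − (-0.25)(0.00)] = 0.0900
  C_22 = (0.90)(0.60) − (-0.25)(-0.05) = 0.5275
  C_23 = −[(0.90)(0.00) − (-0.15)(-0.05)] = 0.0075
  C_31 = (-0.15)(0.00) − (-0.25)(0.80) = 0.2000
  C_32 = −[(0.90)(0.00) − (-0.25)(-0.10)] = 0.0250
  C_33 = (0.90)(0.80) − (-0.15)(-0.10) = 0.7050
det(I−A) = Σ_j (I−A)_1j·C_1j = (0.90)(0.4800) + (-0.15)(0.0600) + (-0.25)(0.0400) = 0.4130
adj(I−A) = Cᵀ =
  [ 0.4800   0.0900   0.2000]
  [ 0.0600   0.5275   0.0250]
  [ 0.0400   0.0075   0.7050]
(I − A)⁻¹ = adj(I−A) / det(I−A) ≈
  [   1.1622     0.2179     0.4843]
  [   0.1453     1.2772     0.0605]
  [   0.0969     0.0182     1.7070]
Δx = (I − A)⁻¹ Δd with Δd having +40 in the Sporting Goods component and 0 elsewhere.
So Δx_S = L_SS · (+40), where L_SS = adj(I−A)_SS / det(I−A) = 0.5275 / 0.4130.
Δx_S = 0.5275 × (+40) / 0.4130 = 21.10 / 0.4130 ≈ 51.09.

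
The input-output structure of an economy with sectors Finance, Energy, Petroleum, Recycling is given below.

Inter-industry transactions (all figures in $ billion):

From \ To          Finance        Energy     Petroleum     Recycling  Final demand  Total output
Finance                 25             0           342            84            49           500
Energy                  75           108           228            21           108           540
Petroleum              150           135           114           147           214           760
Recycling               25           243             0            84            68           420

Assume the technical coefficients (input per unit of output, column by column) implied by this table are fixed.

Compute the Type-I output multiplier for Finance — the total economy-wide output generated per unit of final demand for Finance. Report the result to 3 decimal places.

Technical coefficients a_ij = z_ij / X_j:
  a_11 = 25/500 = 0.05, a_21 = 75/500 = 0.15, a_31 = 150/500 = 0.30, a_41 = 25/500 = 0.05
  a_12 = 0/540 = 0.00, a_22 = 108/540 = 0.20, a_32 = 135/540 = 0.25, a_42 = 243/540 = 0.45
  a_13 = 342/760 = 0.45, a_23 = 228/760 = 0.30, a_33 = 114/760 = 0.15, a_43 = 0/760 = 0.00
  a_14 = 84/420 = 0.20, a_24 = 21/420 = 0.05, a_34 = 147/420 = 0.35, a_44 = 84/420 = 0.20
I − A =
  [   0.95     0.00    -0.45    -0.20]
  [  -0.15     0.80    -0.30    -0.05]
  [  -0.30    -0.25     0.85    -0.35]
  [  -0.05    -0.45     0.00     0.80]
Compute the cofactors C_ij = (−1)^(i+j)·(3×3 minor ij) of I−A; the adjugate is their transpose:
adj(I−A) = Cᵀ =
  [ 0.417625   0.237375   0.304875   0.252625]
  [ 0.181375   0.521625   0.280125   0.200500]
  [ 0.253500   0.364125   0.565125   0.333375]
  [ 0.128125   0.308250   0.176625   0.449875]
det(I−A) = Σ_j (I−A)_1j·C_1j = (0.95)(0.417625) + (0.00)(0.181375) + (-0.45)(0.253500) + (-0.20)(0.128125) = 0.25704375
(I − A)⁻¹ = adj(I−A) / det(I−A) ≈
  [   1.6247     0.9235     1.1861     0.9828]
  [   0.7056     2.0293     1.0898     0.7800]
  [   0.9862     1.4166     2.1986     1.2970]
  [   0.4985     1.1992     0.6871     1.7502]
The output multiplier for sector j is the column-j sum of the Leontief inverse (I − A)⁻¹ = adj(I−A) / det(I−A).
Column 1 of adj(I−A): (0.417625, 0.181375, 0.253500, 0.128125); det(I−A) = 0.25704375.
m_1 = (0.417625 + 0.181375 + 0.253500 + 0.128125) / 0.25704375 = 0.980625 / 0.25704375 ≈ 3.815.

m_1 = 3.815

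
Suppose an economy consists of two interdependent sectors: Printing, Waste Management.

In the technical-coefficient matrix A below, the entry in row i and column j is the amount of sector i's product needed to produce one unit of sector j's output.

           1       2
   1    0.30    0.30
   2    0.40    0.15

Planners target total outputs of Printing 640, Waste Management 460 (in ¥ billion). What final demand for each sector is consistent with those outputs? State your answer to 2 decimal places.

I − A =
  [   0.70    -0.30]
  [  -0.40     0.85]
d = (I − A) x:
  d_1 = (+0.70)·640 + (-0.30)·460 = 310.00
  d_2 = (-0.40)·640 + (+0.85)·460 = 135.00

d_1 = 310.00, d_2 = 135.00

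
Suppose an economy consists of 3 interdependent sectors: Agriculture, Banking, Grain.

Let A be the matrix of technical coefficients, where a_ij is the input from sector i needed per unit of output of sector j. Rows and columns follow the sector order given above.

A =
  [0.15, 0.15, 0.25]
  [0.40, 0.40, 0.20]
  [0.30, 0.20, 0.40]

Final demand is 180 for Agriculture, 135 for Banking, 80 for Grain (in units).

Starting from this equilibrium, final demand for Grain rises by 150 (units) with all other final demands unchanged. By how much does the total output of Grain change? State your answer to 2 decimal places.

I − A =
  [   0.85    -0.15    -0.25]
  [  -0.40     0.60    -0.20]
  [  -0.30    -0.20     0.60]
Cofactors of I−A, C_ij = (−1)^(i+j)·(minor ij) (rows/columns in the sector order above):
  C_11 = (0.60)(0.60) − (-0.20)(-0.20) = 0.3200
  C_12 = −[(-0.40)(0.60) − (-0.20)(-0.30)] = 0.3000
  C_13 = (-0.40)(-0.20) − (0.60)(-0.30) = 0.2600
  C_21 = −[(-0.15)(0.60) − (-0.25)(-0.20)] = 0.1400
  C_22 = (0.85)(0.60) − (-0.25)(-0.30) = 0.4350
  C_23 = −[(0.85)(-0.20) − (-0.15)(-0.30)] = 0.2150
  C_31 = (-0.15)(-0.20) − (-0.25)(0.60) = 0.1800
  C_32 = −[(0.85)(-0.20) − (-0.25)(-0.40)] = 0.2700
  C_33 = (0.85)(0.60) − (-0.15)(-0.40) = 0.4500
det(I−A) = Σ_j (I−A)_1j·C_1j = (0.85)(0.3200) + (-0.15)(0.3000) + (-0.25)(0.2600) = 0.1620
adj(I−A) = Cᵀ =
  [ 0.3200   0.1400   0.1800]
  [ 0.3000   0.4350   0.2700]
  [ 0.2600   0.2150   0.4500]
(I − A)⁻¹ = adj(I−A) / det(I−A) ≈
  [   1.9753     0.8642     1.1111]
  [   1.8519     2.6852     1.6667]
  [   1.6049     1.3272     2.7778]
Δx = (I − A)⁻¹ Δd with Δd having +150 in the Grain component and 0 elsewhere.
So Δx_3 = L_33 · (+150), where L_33 = adj(I−A)_33 / det(I−A) = 0.4500 / 0.1620.
Δx_3 = 0.4500 × (+150) / 0.1620 = 67.50 / 0.1620 ≈ 416.67.

Δx_3 = 416.67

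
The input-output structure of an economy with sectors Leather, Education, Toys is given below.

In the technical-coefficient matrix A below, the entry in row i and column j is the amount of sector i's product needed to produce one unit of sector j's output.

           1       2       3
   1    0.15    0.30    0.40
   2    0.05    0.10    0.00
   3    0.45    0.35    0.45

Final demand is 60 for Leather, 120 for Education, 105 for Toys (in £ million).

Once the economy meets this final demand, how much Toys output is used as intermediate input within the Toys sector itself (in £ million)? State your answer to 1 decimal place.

z_33 = 288.3

I − A =
  [   0.85    -0.30    -0.40]
  [  -0.05     0.90     0.00]
  [  -0.45    -0.35     0.55]
Cofactors of I−A, C_ij = (−1)^(i+j)·(minor ij) (rows/columns in the sector order above):
  C_11 = (0.90)(0.55) − (0.00)(-0.35) = 0.4950
  C_12 = −[(-0.05)(0.55) − (0.00)(-0.45)] = 0.0275
  C_13 = (-0.05)(-0.35) − (0.90)(-0.45) = 0.4225
  C_21 = −[(-0.30)(0.55) − (-0.40)(-0.35)] = 0.3050
  C_22 = (0.85)(0.55) − (-0.40)(-0.45) = 0.2875
  C_23 = −[(0.85)(-0.35) − (-0.30)(-0.45)] = 0.4325
  C_31 = (-0.30)(0.00) − (-0.40)(0.90) = 0.3600
  C_32 = −[(0.85)(0.00) − (-0.40)(-0.05)] = 0.0200
  C_33 = (0.85)(0.90) − (-0.30)(-0.05) = 0.7500
det(I−A) = Σ_j (I−A)_1j·C_1j = (0.85)(0.4950) + (-0.30)(0.0275) + (-0.40)(0.4225) = 0.2435
adj(I−A) = Cᵀ =
  [ 0.4950   0.3050   0.3600]
  [ 0.0275   0.2875   0.0200]
  [ 0.4225   0.4325   0.7500]
(I − A)⁻¹ = adj(I−A) / det(I−A) ≈
  [   2.0329     1.2526     1.4784]
  [   0.1129     1.1807     0.0821]
  [   1.7351     1.7762     3.0801]
First solve x = (I − A)⁻¹ d = adj(I−A)·d / det(I−A); in particular x_3 = (0.4225·60 + 0.4325·120 + 0.7500·105) / 0.2435 = 156.00 / 0.2435 ≈ 640.657.
Intermediate flow from 3 to 3: z_33 = a_33 · x_3 = 0.45 × 156.00 / 0.2435 = 70.20 / 0.2435 ≈ 288.3.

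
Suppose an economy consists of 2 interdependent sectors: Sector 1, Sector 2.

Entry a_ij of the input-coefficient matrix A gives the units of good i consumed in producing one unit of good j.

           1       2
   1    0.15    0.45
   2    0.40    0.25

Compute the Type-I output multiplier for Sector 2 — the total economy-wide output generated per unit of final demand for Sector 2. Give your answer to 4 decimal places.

m_2 = 2.8415

I − A =
  [   0.85    -0.45]
  [  -0.40     0.75]
det(I−A) = (0.85)(0.75) − (-0.45)(-0.40) = 0.4575
adj(I−A) = [[0.75, 0.45], [0.40, 0.85]]
(I − A)⁻¹ = adj(I−A) / det(I−A) ≈
  [   1.63934     0.98361]
  [   0.87432     1.85792]
The output multiplier for sector j is the column-j sum of the Leontief inverse (I − A)⁻¹ = adj(I−A) / det(I−A).
Column 2 of adj(I−A): (0.45, 0.85); det(I−A) = 0.4575.
m_2 = (0.45 + 0.85) / 0.4575 = 1.30 / 0.4575 ≈ 2.8415.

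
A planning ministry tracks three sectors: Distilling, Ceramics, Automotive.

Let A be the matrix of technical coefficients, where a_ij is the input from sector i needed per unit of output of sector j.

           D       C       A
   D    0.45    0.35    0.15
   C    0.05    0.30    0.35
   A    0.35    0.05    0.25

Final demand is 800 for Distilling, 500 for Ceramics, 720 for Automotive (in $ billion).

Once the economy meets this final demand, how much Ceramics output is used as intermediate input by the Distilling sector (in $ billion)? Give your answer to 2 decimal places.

z_CD = 189.46

I − A =
  [   0.55    -0.35    -0.15]
  [  -0.05     0.70    -0.35]
  [  -0.35    -0.05     0.75]
Cofactors of I−A, C_ij = (−1)^(i+j)·(minor ij) (rows/columns in the sector order above):
  C_11 = (0.70)(0.75) − (-0.35)(-0.05) = 0.5075
  C_12 = −[(-0.05)(0.75) − (-0.35)(-0.35)] = 0.1600
  C_13 = (-0.05)(-0.05) − (0.70)(-0.35) = 0.2475
  C_21 = −[(-0.35)(0.75) − (-0.15)(-0.05)] = 0.2700
  C_22 = (0.55)(0.75) − (-0.15)(-0.35) = 0.3600
  C_23 = −[(0.55)(-0.05) − (-0.35)(-0.35)] = 0.1500
  C_31 = (-0.35)(-0.35) − (-0.15)(0.70) = 0.2275
  C_32 = −[(0.55)(-0.35) − (-0.15)(-0.05)] = 0.2000
  C_33 = (0.55)(0.70) − (-0.35)(-0.05) = 0.3675
det(I−A) = Σ_j (I−A)_1j·C_1j = (0.55)(0.5075) + (-0.35)(0.1600) + (-0.15)(0.2475) = 0.1860
adj(I−A) = Cᵀ =
  [ 0.5075   0.2700   0.2275]
  [ 0.1600   0.3600   0.2000]
  [ 0.2475   0.1500   0.3675]
(I − A)⁻¹ = adj(I−A) / det(I−A) ≈
  [   2.7285     1.4516     1.2231]
  [   0.8602     1.9355     1.0753]
  [   1.3306     0.8065     1.9758]
First solve x = (I − A)⁻¹ d = adj(I−A)·d / det(I−A); in particular x_D = (0.5075·800 + 0.2700·500 + 0.2275·720) / 0.1860 = 704.80 / 0.1860 ≈ 3789.2473.
Intermediate flow from C to D: z_CD = a_CD · x_D = 0.05 × 704.80 / 0.1860 = 35.24 / 0.1860 ≈ 189.46.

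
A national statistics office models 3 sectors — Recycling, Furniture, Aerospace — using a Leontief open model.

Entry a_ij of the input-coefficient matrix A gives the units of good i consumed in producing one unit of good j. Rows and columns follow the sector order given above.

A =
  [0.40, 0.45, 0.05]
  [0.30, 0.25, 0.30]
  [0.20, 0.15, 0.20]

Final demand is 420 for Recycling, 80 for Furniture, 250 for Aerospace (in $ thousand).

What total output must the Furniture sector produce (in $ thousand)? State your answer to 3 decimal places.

x_2 = 1128.021

I − A =
  [   0.60    -0.45    -0.05]
  [  -0.30     0.75    -0.30]
  [  -0.20    -0.15     0.80]
Cofactors of I−A, C_ij = (−1)^(i+j)·(minor ij) (rows/columns in the sector order above):
  C_11 = (0.75)(0.80) − (-0.30)(-0.15) = 0.5550
  C_12 = −[(-0.30)(0.80) − (-0.30)(-0.20)] = 0.3000
  C_13 = (-0.30)(-0.15) − (0.75)(-0.20) = 0.1950
  C_21 = −[(-0.45)(0.80) − (-0.05)(-0.15)] = 0.3675
  C_22 = (0.60)(0.80) − (-0.05)(-0.20) = 0.4700
  C_23 = −[(0.60)(-0.15) − (-0.45)(-0.20)] = 0.1800
  C_31 = (-0.45)(-0.30) − (-0.05)(0.75) = 0.1725
  C_32 = −[(0.60)(-0.30) − (-0.05)(-0.30)] = 0.1950
  C_33 = (0.60)(0.75) − (-0.45)(-0.30) = 0.3150
det(I−A) = Σ_j (I−A)_1j·C_1j = (0.60)(0.5550) + (-0.45)(0.3000) + (-0.05)(0.1950) = 0.18825
adj(I−A) = Cᵀ =
  [ 0.5550   0.3675   0.1725]
  [ 0.3000   0.4700   0.1950]
  [ 0.1950   0.1800   0.3150]
(I − A)⁻¹ = adj(I−A) / det(I−A) ≈
  [   2.9482     1.9522     0.9163]
  [   1.5936     2.4967     1.0359]
  [   1.0359     0.9562     1.6733]
x = (I − A)⁻¹ d = adj(I−A)·d / det(I−A), with det(I−A) = 0.18825:
  x_1 = (0.5550·420 + 0.3675·80 + 0.1725·250) / 0.18825 = 305.625 / 0.18825 ≈ 1623.506
  x_2 = (0.3000·420 + 0.4700·80 + 0.1950·250) / 0.18825 = 212.35 / 0.18825 ≈ 1128.021
  x_3 = (0.1950·420 + 0.1800·80 + 0.3150·250) / 0.18825 = 175.05 / 0.18825 ≈ 929.880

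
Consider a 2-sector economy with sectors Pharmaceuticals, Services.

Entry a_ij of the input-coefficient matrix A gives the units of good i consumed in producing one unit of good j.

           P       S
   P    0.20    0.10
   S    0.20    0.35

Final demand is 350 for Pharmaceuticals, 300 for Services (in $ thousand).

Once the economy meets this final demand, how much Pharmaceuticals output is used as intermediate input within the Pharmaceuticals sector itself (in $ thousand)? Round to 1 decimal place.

z_PP = 103.0

I − A =
  [   0.80    -0.10]
  [  -0.20     0.65]
det(I−A) = (0.80)(0.65) − (-0.10)(-0.20) = 0.5000
adj(I−A) = [[0.65, 0.10], [0.20, 0.80]]
(I − A)⁻¹ = adj(I−A) / det(I−A) ≈
  [   1.3000     0.2000]
  [   0.4000     1.6000]
First solve x = (I − A)⁻¹ d = adj(I−A)·d / det(I−A); in particular x_P = (0.65·350 + 0.10·300) / 0.5000 = 257.50 / 0.5000 = 515.000.
Intermediate flow from P to P: z_PP = a_PP · x_P = 0.20 × 257.50 / 0.5000 = 51.50 / 0.5000 = 103.0.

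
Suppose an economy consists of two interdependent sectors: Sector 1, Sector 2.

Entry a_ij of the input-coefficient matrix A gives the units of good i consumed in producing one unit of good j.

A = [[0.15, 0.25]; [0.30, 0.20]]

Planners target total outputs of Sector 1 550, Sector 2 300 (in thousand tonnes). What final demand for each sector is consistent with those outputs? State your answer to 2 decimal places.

d_1 = 392.50, d_2 = 75.00

I − A =
  [   0.85    -0.25]
  [  -0.30     0.80]
d = (I − A) x:
  d_1 = (+0.85)·550 + (-0.25)·300 = 392.50
  d_2 = (-0.30)·550 + (+0.80)·300 = 75.00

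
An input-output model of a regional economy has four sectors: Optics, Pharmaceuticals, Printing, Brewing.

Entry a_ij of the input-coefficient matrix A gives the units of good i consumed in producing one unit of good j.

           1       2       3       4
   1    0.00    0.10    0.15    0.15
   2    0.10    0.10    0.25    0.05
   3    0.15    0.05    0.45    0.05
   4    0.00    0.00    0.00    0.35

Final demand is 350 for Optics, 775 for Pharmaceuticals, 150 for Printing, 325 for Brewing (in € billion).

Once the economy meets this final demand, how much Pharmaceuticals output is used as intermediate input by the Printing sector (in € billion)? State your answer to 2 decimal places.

I − A =
  [   1.00    -0.10    -0.15    -0.15]
  [  -0.10     0.90    -0.25    -0.05]
  [  -0.15    -0.05     0.55    -0.05]
  [   0.00     0.00     0.00     0.65]
Compute the cofactors C_ij = (−1)^(i+j)·(3×3 minor ij) of I−A; the adjugate is their transpose:
adj(I−A) = Cᵀ =
  [ 0.313625   0.040625   0.104000   0.083500]
  [ 0.060125   0.342875   0.172250   0.053500]
  [ 0.091000   0.042250   0.578500   0.068750]
  [ 0.000000   0.000000   0.000000   0.452250]
det(I−A) = Σ_j (I−A)_1j·C_1j = (1.00)(0.313625) + (-0.10)(0.060125) + (-0.15)(0.091000) + (-0.15)(0.000000) = 0.2939625
(I − A)⁻¹ = adj(I−A) / det(I−A) ≈
  [   1.0669     0.1382     0.3538     0.2840]
  [   0.2045     1.1664     0.5860     0.1820]
  [   0.3096     0.1437     1.9679     0.2339]
  [   0.0000     0.0000     0.0000     1.5385]
First solve x = (I − A)⁻¹ d = adj(I−A)·d / det(I−A); in particular x_3 = (0.091000·350 + 0.042250·775 + 0.578500·150 + 0.068750·325) / 0.2939625 = 173.7125 / 0.2939625 ≈ 590.9342.
Intermediate flow from 2 to 3: z_23 = a_23 · x_3 = 0.25 × 173.7125 / 0.2939625 = 43.428125 / 0.2939625 ≈ 147.73.

z_23 = 147.73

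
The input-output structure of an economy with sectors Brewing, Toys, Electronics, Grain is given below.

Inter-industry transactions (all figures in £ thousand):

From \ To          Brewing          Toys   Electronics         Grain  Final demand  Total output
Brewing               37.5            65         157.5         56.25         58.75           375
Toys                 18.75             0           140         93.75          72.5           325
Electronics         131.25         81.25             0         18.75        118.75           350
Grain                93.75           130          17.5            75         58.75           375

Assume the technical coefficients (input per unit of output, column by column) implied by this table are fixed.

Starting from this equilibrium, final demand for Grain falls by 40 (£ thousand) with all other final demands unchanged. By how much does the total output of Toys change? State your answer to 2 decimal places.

Technical coefficients a_ij = z_ij / X_j:
  a_11 = 37.5/375 = 0.10, a_21 = 18.75/375 = 0.05, a_31 = 131.25/375 = 0.35, a_41 = 93.75/375 = 0.25
  a_12 = 65/325 = 0.20, a_22 = 0/325 = 0.00, a_32 = 81.25/325 = 0.25, a_42 = 130/325 = 0.40
  a_13 = 157.5/350 = 0.45, a_23 = 140/350 = 0.40, a_33 = 0/350 = 0.00, a_43 = 17.5/350 = 0.05
  a_14 = 56.25/375 = 0.15, a_24 = 93.75/375 = 0.25, a_34 = 18.75/375 = 0.05, a_44 = 75/375 = 0.20
I − A =
  [   0.90    -0.20    -0.45    -0.15]
  [  -0.05     1.00    -0.40    -0.25]
  [  -0.35    -0.25     1.00    -0.05]
  [  -0.25    -0.40    -0.05     0.80]
Compute the cofactors C_ij = (−1)^(i+j)·(3×3 minor ij) of I−A; the adjugate is their transpose:
adj(I−A) = Cᵀ =
  [ 0.606375   0.320375   0.413000   0.239625]
  [ 0.223750   0.546000   0.330750   0.233250]
  [ 0.284125   0.268125   0.569000   0.172625]
  [ 0.319125   0.389875   0.330000   0.608875]
det(I−A) = Σ_j (I−A)_1j·C_1j = (0.90)(0.606375) + (-0.20)(0.223750) + (-0.45)(0.284125) + (-0.15)(0.319125) = 0.3252625
(I − A)⁻¹ = adj(I−A) / det(I−A) ≈
  [   1.8643     0.9850     1.2697     0.7367]
  [   0.6879     1.6786     1.0169     0.7171]
  [   0.8735     0.8243     1.7494     0.5307]
  [   0.9811     1.1986     1.0146     1.8719]
Δx = (I − A)⁻¹ Δd with Δd having -40 in the Grain component and 0 elsewhere.
So Δx_2 = L_24 · (-40), where L_24 = adj(I−A)_24 / det(I−A) = 0.233250 / 0.3252625.
Δx_2 = 0.233250 × (-40) / 0.3252625 = -9.33 / 0.3252625 ≈ -28.68.

Δx_2 = -28.68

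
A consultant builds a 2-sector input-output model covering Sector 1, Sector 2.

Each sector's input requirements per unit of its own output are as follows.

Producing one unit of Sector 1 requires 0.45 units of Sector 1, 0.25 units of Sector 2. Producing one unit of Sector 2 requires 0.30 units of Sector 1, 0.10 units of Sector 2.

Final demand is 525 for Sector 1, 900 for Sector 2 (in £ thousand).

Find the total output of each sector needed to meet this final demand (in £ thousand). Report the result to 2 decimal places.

x_1 = 1767.86, x_2 = 1491.07

I − A =
  [   0.55    -0.30]
  [  -0.25     0.90]
det(I−A) = (0.55)(0.90) − (-0.30)(-0.25) = 0.4200
adj(I−A) = [[0.90, 0.30], [0.25, 0.55]]
(I − A)⁻¹ = adj(I−A) / det(I−A) ≈
  [   2.1429     0.7143]
  [   0.5952     1.3095]
x = (I − A)⁻¹ d = adj(I−A)·d / det(I−A), with det(I−A) = 0.4200:
  x_1 = (0.90·525 + 0.30·900) / 0.4200 = 742.50 / 0.4200 ≈ 1767.86
  x_2 = (0.25·525 + 0.55·900) / 0.4200 = 626.25 / 0.4200 ≈ 1491.07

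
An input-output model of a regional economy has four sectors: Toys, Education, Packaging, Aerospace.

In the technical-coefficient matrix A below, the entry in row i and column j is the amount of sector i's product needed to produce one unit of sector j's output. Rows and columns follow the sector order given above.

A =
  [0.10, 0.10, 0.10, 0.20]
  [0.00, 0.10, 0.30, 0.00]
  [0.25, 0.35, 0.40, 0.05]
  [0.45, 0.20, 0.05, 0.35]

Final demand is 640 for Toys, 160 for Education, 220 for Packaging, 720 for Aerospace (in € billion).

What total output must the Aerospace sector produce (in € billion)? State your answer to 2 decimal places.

I − A =
  [   0.90    -0.10    -0.10    -0.20]
  [   0.00     0.90    -0.30     0.00]
  [  -0.25    -0.35     0.60    -0.05]
  [  -0.45    -0.20    -0.05     0.65]
Compute the cofactors C_ij = (−1)^(i+j)·(3×3 minor ij) of I−A; the adjugate is their transpose:
adj(I−A) = Cᵀ =
  [ 0.27750   0.09000   0.09900   0.09300]
  [ 0.05550   0.27375   0.14850   0.02850]
  [ 0.16650   0.21075   0.44550   0.08550]
  [ 0.22200   0.16275   0.14850   0.36150]
det(I−A) = Σ_j (I−A)_1j·C_1j = (0.90)(0.27750) + (-0.10)(0.05550) + (-0.10)(0.16650) + (-0.20)(0.22200) = 0.18315
(I − A)⁻¹ = adj(I−A) / det(I−A) ≈
  [   1.5152     0.4914     0.5405     0.5078]
  [   0.3030     1.4947     0.8108     0.1556]
  [   0.9091     1.1507     2.4324     0.4668]
  [   1.2121     0.8886     0.8108     1.9738]
x = (I − A)⁻¹ d = adj(I−A)·d / det(I−A), with det(I−A) = 0.18315:
  x_1 = (0.27750·640 + 0.09000·160 + 0.09900·220 + 0.09300·720) / 0.18315 = 280.74 / 0.18315 ≈ 1532.84
  x_2 = (0.05550·640 + 0.27375·160 + 0.14850·220 + 0.02850·720) / 0.18315 = 132.51 / 0.18315 ≈ 723.51
  x_3 = (0.16650·640 + 0.21075·160 + 0.44550·220 + 0.08550·720) / 0.18315 = 299.85 / 0.18315 ≈ 1637.18
  x_4 = (0.22200·640 + 0.16275·160 + 0.14850·220 + 0.36150·720) / 0.18315 = 461.07 / 0.18315 ≈ 2517.44

x_4 = 2517.44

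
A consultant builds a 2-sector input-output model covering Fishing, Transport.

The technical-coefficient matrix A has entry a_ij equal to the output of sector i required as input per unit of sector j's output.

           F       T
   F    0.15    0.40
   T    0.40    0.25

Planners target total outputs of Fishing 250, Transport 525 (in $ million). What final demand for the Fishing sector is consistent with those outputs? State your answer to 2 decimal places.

I − A =
  [   0.85    -0.40]
  [  -0.40     0.75]
d = (I − A) x:
  d_F = (+0.85)·250 + (-0.40)·525 = 2.50
  d_T = (-0.40)·250 + (+0.75)·525 = 293.75

d_F = 2.50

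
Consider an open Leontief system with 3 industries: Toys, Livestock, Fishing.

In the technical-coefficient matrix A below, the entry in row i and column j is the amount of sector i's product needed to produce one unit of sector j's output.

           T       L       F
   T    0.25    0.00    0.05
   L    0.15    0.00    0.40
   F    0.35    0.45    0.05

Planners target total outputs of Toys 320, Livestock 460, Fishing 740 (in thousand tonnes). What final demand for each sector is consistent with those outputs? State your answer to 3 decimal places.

d_T = 203.000, d_L = 116.000, d_F = 384.000

I − A =
  [   0.75     0.00    -0.05]
  [  -0.15     1.00    -0.40]
  [  -0.35    -0.45     0.95]
d = (I − A) x:
  d_T = (+0.75)·320 + (+0.00)·460 + (-0.05)·740 = 203.000
  d_L = (-0.15)·320 + (+1.00)·460 + (-0.40)·740 = 116.000
  d_F = (-0.35)·320 + (-0.45)·460 + (+0.95)·740 = 384.000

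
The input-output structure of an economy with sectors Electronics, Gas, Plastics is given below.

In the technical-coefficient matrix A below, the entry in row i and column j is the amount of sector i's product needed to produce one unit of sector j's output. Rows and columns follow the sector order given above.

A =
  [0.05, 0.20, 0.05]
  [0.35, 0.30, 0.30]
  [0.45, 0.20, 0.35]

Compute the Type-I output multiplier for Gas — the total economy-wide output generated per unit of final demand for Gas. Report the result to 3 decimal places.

I − A =
  [   0.95    -0.20    -0.05]
  [  -0.35     0.70    -0.30]
  [  -0.45    -0.20     0.65]
Cofactors of I−A, C_ij = (−1)^(i+j)·(minor ij) (rows/columns in the sector order above):
  C_11 = (0.70)(0.65) − (-0.30)(-0.20) = 0.3950
  C_12 = −[(-0.35)(0.65) − (-0.30)(-0.45)] = 0.3625
  C_13 = (-0.35)(-0.20) − (0.70)(-0.45) = 0.3850
  C_21 = −[(-0.20)(0.65) − (-0.05)(-0.20)] = 0.1400
  C_22 = (0.95)(0.65) − (-0.05)(-0.45) = 0.5950
  C_23 = −[(0.95)(-0.20) − (-0.20)(-0.45)] = 0.2800
  C_31 = (-0.20)(-0.30) − (-0.05)(0.70) = 0.0950
  C_32 = −[(0.95)(-0.30) − (-0.05)(-0.35)] = 0.3025
  C_33 = (0.95)(0.70) − (-0.20)(-0.35) = 0.5950
det(I−A) = Σ_j (I−A)_1j·C_1j = (0.95)(0.3950) + (-0.20)(0.3625) + (-0.05)(0.3850) = 0.2835
adj(I−A) = Cᵀ =
  [ 0.3950   0.1400   0.0950]
  [ 0.3625   0.5950   0.3025]
  [ 0.3850   0.2800   0.5950]
(I − A)⁻¹ = adj(I−A) / det(I−A) ≈
  [   1.3933     0.4938     0.3351]
  [   1.2787     2.0988     1.0670]
  [   1.3580     0.9877     2.0988]
The output multiplier for sector j is the column-j sum of the Leontief inverse (I − A)⁻¹ = adj(I−A) / det(I−A).
Column 2 of adj(I−A): (0.1400, 0.5950, 0.2800); det(I−A) = 0.2835.
m_2 = (0.1400 + 0.5950 + 0.2800) / 0.2835 = 1.015 / 0.2835 ≈ 3.580.

m_2 = 3.580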